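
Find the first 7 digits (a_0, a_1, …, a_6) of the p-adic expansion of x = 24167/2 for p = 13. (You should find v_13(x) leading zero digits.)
(a_0, …, a_6) = (0, 0, 0, 12, 6, 6, 6)

v_13(24167/2) = 3, so a_0 = ... = a_2 = 0. Factor out: x = 13^3 · u with u = 11/2 a unit in ℤ_13. Expand u iteratively via a_{v+i} = u_i mod 13, u_{i+1} = (u_i − a_{v+i})/13:
  u_0 = 11/2;  a_3 = 12;  u_1 = (u_0 − 12)/13 = -1/2
  u_1 = -1/2;  a_4 = 6;  u_2 = (u_1 − 6)/13 = -1/2
  u_2 = -1/2;  a_5 = 6;  u_3 = (u_2 − 6)/13 = -1/2
  u_3 = -1/2;  a_6 = 6;  u_4 = (u_3 − 6)/13 = -1/2
Digits: (0, 0, 0, 12, 6, 6, 6).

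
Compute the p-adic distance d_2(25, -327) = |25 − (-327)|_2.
d_2(25, -327) = 1/32

Step 1 — x − y = 25 − (-327) = 352. Step 2 — v_2(352) = 5 (factor: 352 = (2^5 · 11); the sign does not affect v_p). Step 3 — |x − y|_2 = 2^{-5} = 1/32.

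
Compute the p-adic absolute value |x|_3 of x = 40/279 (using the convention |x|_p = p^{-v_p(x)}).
|40/279|_3 = 9

Step 1 — compute v_3(x) by factoring powers of 3 out of the numerator and denominator: v_3(40/279) = -2. Step 2 — apply |x|_p = p^{-v_p(x)} = 3^{2} = 9.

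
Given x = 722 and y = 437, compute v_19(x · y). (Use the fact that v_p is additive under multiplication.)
v_19(315514) = 3

v_p(x) = 2 (factor: 722 = 19^2 · 2); v_p(y) = 1 (factor: 437 = 19^1 · 23). Additivity: v_p(xy) = v_p(x) + v_p(y) = 2 + 1 = 3. (Direct check: xy = 315514 = 19^3 · (46).)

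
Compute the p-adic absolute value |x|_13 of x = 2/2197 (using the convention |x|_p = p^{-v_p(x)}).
|2/2197|_13 = 2197

Step 1 — compute v_13(x) by factoring powers of 13 out of the numerator and denominator: v_13(2/2197) = -3. Step 2 — apply |x|_p = p^{-v_p(x)} = 13^{3} = 2197.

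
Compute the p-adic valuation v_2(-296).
v_2(-296) = 3

v_2(n) is the largest exponent k such that 2^k divides n. Factor out: -296 = -2^3 · 37. (Sign doesn't affect v_p.) So v_2(-296) = 3.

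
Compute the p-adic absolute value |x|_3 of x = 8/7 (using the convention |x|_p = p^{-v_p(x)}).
|8/7|_3 = 1

Step 1 — compute v_3(x) by factoring powers of 3 out of the numerator and denominator: v_3(8/7) = 0. Step 2 — apply |x|_p = p^{-v_p(x)} = 3^{0} = 1.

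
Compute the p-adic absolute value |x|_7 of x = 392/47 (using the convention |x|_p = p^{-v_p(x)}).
|392/47|_7 = 1/49

Step 1 — compute v_7(x) by factoring powers of 7 out of the numerator and denominator: v_7(392/47) = 2. Step 2 — apply |x|_p = p^{-v_p(x)} = 7^{-2} = 1/49.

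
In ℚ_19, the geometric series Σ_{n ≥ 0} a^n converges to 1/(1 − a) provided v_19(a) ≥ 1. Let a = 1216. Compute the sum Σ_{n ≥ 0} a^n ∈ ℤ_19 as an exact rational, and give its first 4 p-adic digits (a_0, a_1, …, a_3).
Σ a^n = 1/(1 − a) = -1/1215;  first 4 digits = (1, 7, 14, 7)

v_19(a) = 1 ≥ 1, so the series converges in ℤ_19 to 1/(1 − a) = 1/(1 − 1216) = -1/1215. Expand this rational in ℤ_19: compute digits iteratively via d_i = x_i mod 19, x_{i+1} = (x_i − d_i)/19. The first 4 digits are (1, 7, 14, 7).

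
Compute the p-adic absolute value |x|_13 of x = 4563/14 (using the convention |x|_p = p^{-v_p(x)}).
|4563/14|_13 = 1/169

Step 1 — compute v_13(x) by factoring powers of 13 out of the numerator and denominator: v_13(4563/14) = 2. Step 2 — apply |x|_p = p^{-v_p(x)} = 13^{-2} = 1/169.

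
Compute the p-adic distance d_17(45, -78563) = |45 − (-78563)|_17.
d_17(45, -78563) = 1/4913

Step 1 — x − y = 45 − (-78563) = 78608. Step 2 — v_17(78608) = 3 (factor: 78608 = (17^3 · 16); the sign does not affect v_p). Step 3 — |x − y|_17 = 17^{-3} = 1/4913.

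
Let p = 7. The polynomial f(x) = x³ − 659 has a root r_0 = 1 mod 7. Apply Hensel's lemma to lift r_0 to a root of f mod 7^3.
r_2 = 57 (mod 343)

Hensel: r_{i+1} = r_i − f(r_i)/f′(r_i) mod 7^{i+2}, where f′(x) = 3x². Iterate:
  r_0 = 1 (mod 7)
  r_1 = 8 (mod 49)
  r_2 = 57 (mod 343)
Final: r = 57 with f(r) ≡ 0 mod 7^3.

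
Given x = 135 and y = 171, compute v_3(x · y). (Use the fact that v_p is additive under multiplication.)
v_3(23085) = 5

v_p(x) = 3 (factor: 135 = 3^3 · 5); v_p(y) = 2 (factor: 171 = 3^2 · 19). Additivity: v_p(xy) = v_p(x) + v_p(y) = 3 + 2 = 5. (Direct check: xy = 23085 = 3^5 · (95).)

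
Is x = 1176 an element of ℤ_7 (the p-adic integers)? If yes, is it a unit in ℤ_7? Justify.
x ∈ ℤ_7 but not a unit; v_7(x) = 2 > 0

ℤ_7 = {x ∈ ℚ_7 : v_7(x) ≥ 0} and ℤ_7^× = {x ∈ ℤ_7 : v_7(x) = 0}. Here v_7(1176) = v_7(num) − v_7(den) = 2; compare against these criteria.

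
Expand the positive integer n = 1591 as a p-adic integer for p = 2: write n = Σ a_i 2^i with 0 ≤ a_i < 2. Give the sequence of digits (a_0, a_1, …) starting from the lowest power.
(a_0, a_1, …) = (1, 1, 1, 0, 1, 1, 0, 0, 0, 1, 1)

Repeated division by 2 gives the digits low-to-high: 1591 = 1 + 1·2^1 + 1·2^2 + 1·2^4 + 1·2^5 + 1·2^9 + 1·2^10. Digit sequence: (1, 1, 1, 0, 1, 1, 0, 0, 0, 1, 1).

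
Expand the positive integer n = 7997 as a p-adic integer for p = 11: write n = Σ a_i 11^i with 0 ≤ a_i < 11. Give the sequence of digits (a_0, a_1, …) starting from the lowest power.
(a_0, a_1, …) = (0, 1, 0, 6)

Repeated division by 11 gives the digits low-to-high: 7997 = 1·11^1 + 6·11^3. Digit sequence: (0, 1, 0, 6).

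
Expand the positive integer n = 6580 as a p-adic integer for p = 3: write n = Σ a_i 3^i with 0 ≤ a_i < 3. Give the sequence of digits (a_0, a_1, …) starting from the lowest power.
(a_0, a_1, …) = (1, 0, 2, 0, 0, 0, 0, 0, 1)

Repeated division by 3 gives the digits low-to-high: 6580 = 1 + 2·3^2 + 1·3^8. Digit sequence: (1, 0, 2, 0, 0, 0, 0, 0, 1).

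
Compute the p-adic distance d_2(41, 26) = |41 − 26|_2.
d_2(41, 26) = 1

Step 1 — x − y = 41 − 26 = 15. Step 2 — v_2(15) = 0 (factor: 15 = (2^0 · 15); the sign does not affect v_p). Step 3 — |x − y|_2 = 2^{0} = 1.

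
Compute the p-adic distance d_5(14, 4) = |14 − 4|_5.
d_5(14, 4) = 1/5

Step 1 — x − y = 14 − 4 = 10. Step 2 — v_5(10) = 1 (factor: 10 = (5^1 · 2); the sign does not affect v_p). Step 3 — |x − y|_5 = 5^{-1} = 1/5.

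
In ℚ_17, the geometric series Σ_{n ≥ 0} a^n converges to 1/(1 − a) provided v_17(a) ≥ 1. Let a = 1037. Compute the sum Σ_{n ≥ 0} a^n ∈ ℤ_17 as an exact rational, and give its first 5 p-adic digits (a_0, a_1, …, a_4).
Σ a^n = 1/(1 − a) = -1/1036;  first 5 digits = (1, 10, 1, 12, 6)

v_17(a) = 1 ≥ 1, so the series converges in ℤ_17 to 1/(1 − a) = 1/(1 − 1037) = -1/1036. Expand this rational in ℤ_17: compute digits iteratively via d_i = x_i mod 17, x_{i+1} = (x_i − d_i)/17. The first 5 digits are (1, 10, 1, 12, 6).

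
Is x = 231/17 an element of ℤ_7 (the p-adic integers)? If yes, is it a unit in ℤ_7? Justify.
x ∈ ℤ_7 but not a unit; v_7(x) = 1 > 0

ℤ_7 = {x ∈ ℚ_7 : v_7(x) ≥ 0} and ℤ_7^× = {x ∈ ℤ_7 : v_7(x) = 0}. Here v_7(231/17) = v_7(num) − v_7(den) = 1; compare against these criteria.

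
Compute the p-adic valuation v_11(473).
v_11(473) = 1

v_11(n) is the largest exponent k such that 11^k divides n. Factor out: 473 = 11^1 · 43. (Sign doesn't affect v_p.) So v_11(473) = 1.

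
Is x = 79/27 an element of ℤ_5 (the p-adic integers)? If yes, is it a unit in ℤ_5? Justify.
x ∈ ℤ_5^× (unit); v_5(x) = 0

ℤ_5 = {x ∈ ℚ_5 : v_5(x) ≥ 0} and ℤ_5^× = {x ∈ ℤ_5 : v_5(x) = 0}. Here v_5(79/27) = v_5(num) − v_5(den) = 0; compare against these criteria.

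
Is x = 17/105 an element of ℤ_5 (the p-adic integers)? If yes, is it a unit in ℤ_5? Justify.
x ∉ ℤ_5 (v_5(x) = -1 < 0)

ℤ_5 = {x ∈ ℚ_5 : v_5(x) ≥ 0} and ℤ_5^× = {x ∈ ℤ_5 : v_5(x) = 0}. Here v_5(17/105) = v_5(num) − v_5(den) = -1; compare against these criteria.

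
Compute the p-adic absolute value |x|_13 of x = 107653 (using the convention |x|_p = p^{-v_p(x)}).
|107653|_13 = 1/2197

Step 1 — compute v_13(x) by factoring powers of 13 out of the numerator and denominator: v_13(107653) = 3. Step 2 — apply |x|_p = p^{-v_p(x)} = 13^{-3} = 1/2197.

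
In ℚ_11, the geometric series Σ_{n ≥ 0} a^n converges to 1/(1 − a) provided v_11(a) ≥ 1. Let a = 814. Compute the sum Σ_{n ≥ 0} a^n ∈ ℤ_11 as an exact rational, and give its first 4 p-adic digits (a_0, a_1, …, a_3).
Σ a^n = 1/(1 − a) = -1/813;  first 4 digits = (1, 8, 4, 9)

v_11(a) = 1 ≥ 1, so the series converges in ℤ_11 to 1/(1 − a) = 1/(1 − 814) = -1/813. Expand this rational in ℤ_11: compute digits iteratively via d_i = x_i mod 11, x_{i+1} = (x_i − d_i)/11. The first 4 digits are (1, 8, 4, 9).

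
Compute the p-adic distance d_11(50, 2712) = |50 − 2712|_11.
d_11(50, 2712) = 1/1331

Step 1 — x − y = 50 − 2712 = -2662. Step 2 — v_11(-2662) = 3 (factor: -2662 = −(11^3 · 2); the sign does not affect v_p). Step 3 — |x − y|_11 = 11^{-3} = 1/1331.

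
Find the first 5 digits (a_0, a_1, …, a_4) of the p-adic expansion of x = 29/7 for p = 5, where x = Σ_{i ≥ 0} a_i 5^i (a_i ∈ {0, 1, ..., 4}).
(a_0, …, a_4) = (2, 4, 0, 2, 1)

v_5(29/7) = 0 (numerator and denominator both coprime to 5), so x ∈ ℤ_5^×. Compute digits iteratively via a_i = x_i mod 5, x_{i+1} = (x_i − a_i)/5, with x_0 = x:
  x_0 = 29/7;  a_0 = 2;  x_1 = (x_0 − 2)/5 = 3/7
  x_1 = 3/7;  a_1 = 4;  x_2 = (x_1 − 4)/5 = -5/7
  x_2 = -5/7;  a_2 = 0;  x_3 = (x_2 − 0)/5 = -1/7
  x_3 = -1/7;  a_3 = 2;  x_4 = (x_3 − 2)/5 = -3/7
  x_4 = -3/7;  a_4 = 1;  x_5 = (x_4 − 1)/5 = -2/7
Digits: (2, 4, 0, 2, 1).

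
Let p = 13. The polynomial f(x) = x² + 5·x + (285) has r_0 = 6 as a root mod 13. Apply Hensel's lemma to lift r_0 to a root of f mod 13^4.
r_3 = 12044 (mod 28561)

Hensel: r_{i+1} = r_i − f(r_i)·(f′(r_i))^{-1} mod 13^{i+2}, f′(x) = 2x + 5. Iterate:
  r_0 = 6 (mod 13)
  r_1 = 45 (mod 169)
  r_2 = 1059 (mod 2197)
  r_3 = 12044 (mod 28561)
Final: r = 12044 satisfies f(r) ≡ 0 mod 13^4.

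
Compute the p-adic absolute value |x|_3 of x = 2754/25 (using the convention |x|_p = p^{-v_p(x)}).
|2754/25|_3 = 1/81

Step 1 — compute v_3(x) by factoring powers of 3 out of the numerator and denominator: v_3(2754/25) = 4. Step 2 — apply |x|_p = p^{-v_p(x)} = 3^{-4} = 1/81.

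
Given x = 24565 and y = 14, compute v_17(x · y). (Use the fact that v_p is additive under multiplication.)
v_17(343910) = 3

v_p(x) = 3 (factor: 24565 = 17^3 · 5); v_p(y) = 0 (factor: 14 = 17^0 · 14). Additivity: v_p(xy) = v_p(x) + v_p(y) = 3 + 0 = 3. (Direct check: xy = 343910 = 17^3 · (70).)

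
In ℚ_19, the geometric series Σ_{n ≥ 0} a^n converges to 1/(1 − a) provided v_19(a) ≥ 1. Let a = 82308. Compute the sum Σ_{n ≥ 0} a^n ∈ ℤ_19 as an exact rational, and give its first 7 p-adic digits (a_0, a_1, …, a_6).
Σ a^n = 1/(1 − a) = -1/82307;  first 7 digits = (1, 0, 0, 12, 0, 0, 11)

v_19(a) = 3 ≥ 1, so the series converges in ℤ_19 to 1/(1 − a) = 1/(1 − 82308) = -1/82307. Expand this rational in ℤ_19: compute digits iteratively via d_i = x_i mod 19, x_{i+1} = (x_i − d_i)/19. The first 7 digits are (1, 0, 0, 12, 0, 0, 11).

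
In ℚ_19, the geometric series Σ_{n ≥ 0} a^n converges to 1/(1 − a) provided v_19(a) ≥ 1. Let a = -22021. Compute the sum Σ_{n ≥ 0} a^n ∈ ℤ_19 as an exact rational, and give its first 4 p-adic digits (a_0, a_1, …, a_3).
Σ a^n = 1/(1 − a) = 1/22022;  first 4 digits = (1, 0, 15, 15)

v_19(a) = 2 ≥ 1, so the series converges in ℤ_19 to 1/(1 − a) = 1/(1 − (-22021)) = 1/22022. Expand this rational in ℤ_19: compute digits iteratively via d_i = x_i mod 19, x_{i+1} = (x_i − d_i)/19. The first 4 digits are (1, 0, 15, 15).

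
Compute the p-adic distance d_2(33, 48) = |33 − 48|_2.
d_2(33, 48) = 1

Step 1 — x − y = 33 − 48 = -15. Step 2 — v_2(-15) = 0 (factor: -15 = −(2^0 · 15); the sign does not affect v_p). Step 3 — |x − y|_2 = 2^{0} = 1.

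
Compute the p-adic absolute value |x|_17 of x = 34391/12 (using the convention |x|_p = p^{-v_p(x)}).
|34391/12|_17 = 1/4913

Step 1 — compute v_17(x) by factoring powers of 17 out of the numerator and denominator: v_17(34391/12) = 3. Step 2 — apply |x|_p = p^{-v_p(x)} = 17^{-3} = 1/4913.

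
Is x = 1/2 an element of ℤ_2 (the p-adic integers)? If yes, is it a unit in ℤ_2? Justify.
x ∉ ℤ_2 (v_2(x) = -1 < 0)

ℤ_2 = {x ∈ ℚ_2 : v_2(x) ≥ 0} and ℤ_2^× = {x ∈ ℤ_2 : v_2(x) = 0}. Here v_2(1/2) = v_2(num) − v_2(den) = -1; compare against these criteria.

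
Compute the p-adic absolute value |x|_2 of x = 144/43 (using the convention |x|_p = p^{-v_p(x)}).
|144/43|_2 = 1/16

Step 1 — compute v_2(x) by factoring powers of 2 out of the numerator and denominator: v_2(144/43) = 4. Step 2 — apply |x|_p = p^{-v_p(x)} = 2^{-4} = 1/16.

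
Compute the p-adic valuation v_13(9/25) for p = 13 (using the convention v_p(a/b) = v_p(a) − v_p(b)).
v_13(9/25) = 0

Factor powers of 13 from the numerator and denominator of the reduced fraction: 9 = 13^0 · 9 and 25 = 13^0 · 25. Apply v_p(a/b) = v_p(a) − v_p(b): v_13(9/25) = 0 − 0 = 0.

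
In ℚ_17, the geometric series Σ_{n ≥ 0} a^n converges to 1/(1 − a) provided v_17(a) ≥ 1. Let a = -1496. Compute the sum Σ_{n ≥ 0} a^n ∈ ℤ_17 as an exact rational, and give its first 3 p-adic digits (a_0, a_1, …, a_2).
Σ a^n = 1/(1 − a) = 1/1497;  first 3 digits = (1, 14, 3)

v_17(a) = 1 ≥ 1, so the series converges in ℤ_17 to 1/(1 − a) = 1/(1 − (-1496)) = 1/1497. Expand this rational in ℤ_17: compute digits iteratively via d_i = x_i mod 17, x_{i+1} = (x_i − d_i)/17. The first 3 digits are (1, 14, 3).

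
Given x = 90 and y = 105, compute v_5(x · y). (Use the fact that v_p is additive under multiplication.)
v_5(9450) = 2

v_p(x) = 1 (factor: 90 = 5^1 · 18); v_p(y) = 1 (factor: 105 = 5^1 · 21). Additivity: v_p(xy) = v_p(x) + v_p(y) = 1 + 1 = 2. (Direct check: xy = 9450 = 5^2 · (378).)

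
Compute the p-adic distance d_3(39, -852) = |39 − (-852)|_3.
d_3(39, -852) = 1/81

Step 1 — x − y = 39 − (-852) = 891. Step 2 — v_3(891) = 4 (factor: 891 = (3^4 · 11); the sign does not affect v_p). Step 3 — |x − y|_3 = 3^{-4} = 1/81.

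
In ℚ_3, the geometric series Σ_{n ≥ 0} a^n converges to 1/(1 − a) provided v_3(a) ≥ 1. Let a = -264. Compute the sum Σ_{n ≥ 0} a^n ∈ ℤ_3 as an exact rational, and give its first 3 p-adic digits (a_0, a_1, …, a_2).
Σ a^n = 1/(1 − a) = 1/265;  first 3 digits = (1, 2, 1)

v_3(a) = 1 ≥ 1, so the series converges in ℤ_3 to 1/(1 − a) = 1/(1 − (-264)) = 1/265. Expand this rational in ℤ_3: compute digits iteratively via d_i = x_i mod 3, x_{i+1} = (x_i − d_i)/3. The first 3 digits are (1, 2, 1).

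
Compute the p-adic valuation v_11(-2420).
v_11(-2420) = 2

v_11(n) is the largest exponent k such that 11^k divides n. Factor out: -2420 = -11^2 · 20. (Sign doesn't affect v_p.) So v_11(-2420) = 2.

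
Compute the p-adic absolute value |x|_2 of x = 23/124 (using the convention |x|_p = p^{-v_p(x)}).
|23/124|_2 = 4

Step 1 — compute v_2(x) by factoring powers of 2 out of the numerator and denominator: v_2(23/124) = -2. Step 2 — apply |x|_p = p^{-v_p(x)} = 2^{2} = 4.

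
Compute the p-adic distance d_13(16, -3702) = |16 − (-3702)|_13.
d_13(16, -3702) = 1/169

Step 1 — x − y = 16 − (-3702) = 3718. Step 2 — v_13(3718) = 2 (factor: 3718 = (13^2 · 22); the sign does not affect v_p). Step 3 — |x − y|_13 = 13^{-2} = 1/169.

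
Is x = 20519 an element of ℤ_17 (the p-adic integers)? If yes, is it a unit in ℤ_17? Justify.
x ∈ ℤ_17 but not a unit; v_17(x) = 2 > 0

ℤ_17 = {x ∈ ℚ_17 : v_17(x) ≥ 0} and ℤ_17^× = {x ∈ ℤ_17 : v_17(x) = 0}. Here v_17(20519) = v_17(num) − v_17(den) = 2; compare against these criteria.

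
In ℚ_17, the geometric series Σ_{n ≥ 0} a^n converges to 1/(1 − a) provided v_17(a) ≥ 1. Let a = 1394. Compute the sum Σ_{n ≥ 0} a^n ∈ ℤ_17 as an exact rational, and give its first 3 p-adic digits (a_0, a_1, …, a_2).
Σ a^n = 1/(1 − a) = -1/1393;  first 3 digits = (1, 14, 13)

v_17(a) = 1 ≥ 1, so the series converges in ℤ_17 to 1/(1 − a) = 1/(1 − 1394) = -1/1393. Expand this rational in ℤ_17: compute digits iteratively via d_i = x_i mod 17, x_{i+1} = (x_i − d_i)/17. The first 3 digits are (1, 14, 13).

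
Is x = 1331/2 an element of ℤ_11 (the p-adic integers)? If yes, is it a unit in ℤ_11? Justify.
x ∈ ℤ_11 but not a unit; v_11(x) = 3 > 0

ℤ_11 = {x ∈ ℚ_11 : v_11(x) ≥ 0} and ℤ_11^× = {x ∈ ℤ_11 : v_11(x) = 0}. Here v_11(1331/2) = v_11(num) − v_11(den) = 3; compare against these criteria.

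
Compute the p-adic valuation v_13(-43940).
v_13(-43940) = 3

v_13(n) is the largest exponent k such that 13^k divides n. Factor out: -43940 = -13^3 · 20. (Sign doesn't affect v_p.) So v_13(-43940) = 3.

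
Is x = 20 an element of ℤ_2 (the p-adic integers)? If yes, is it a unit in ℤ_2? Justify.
x ∈ ℤ_2 but not a unit; v_2(x) = 2 > 0

ℤ_2 = {x ∈ ℚ_2 : v_2(x) ≥ 0} and ℤ_2^× = {x ∈ ℤ_2 : v_2(x) = 0}. Here v_2(20) = v_2(num) − v_2(den) = 2; compare against these criteria.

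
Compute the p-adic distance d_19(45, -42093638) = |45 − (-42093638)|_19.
d_19(45, -42093638) = 1/2476099

Step 1 — x − y = 45 − (-42093638) = 42093683. Step 2 — v_19(42093683) = 5 (factor: 42093683 = (19^5 · 17); the sign does not affect v_p). Step 3 — |x − y|_19 = 19^{-5} = 1/2476099.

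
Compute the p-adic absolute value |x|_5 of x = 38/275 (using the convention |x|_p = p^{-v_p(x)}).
|38/275|_5 = 25

Step 1 — compute v_5(x) by factoring powers of 5 out of the numerator and denominator: v_5(38/275) = -2. Step 2 — apply |x|_p = p^{-v_p(x)} = 5^{2} = 25.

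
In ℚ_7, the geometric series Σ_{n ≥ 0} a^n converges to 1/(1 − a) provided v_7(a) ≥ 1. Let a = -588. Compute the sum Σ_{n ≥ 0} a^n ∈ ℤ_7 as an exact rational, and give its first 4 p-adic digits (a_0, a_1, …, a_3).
Σ a^n = 1/(1 − a) = 1/589;  first 4 digits = (1, 0, 2, 5)

v_7(a) = 2 ≥ 1, so the series converges in ℤ_7 to 1/(1 − a) = 1/(1 − (-588)) = 1/589. Expand this rational in ℤ_7: compute digits iteratively via d_i = x_i mod 7, x_{i+1} = (x_i − d_i)/7. The first 4 digits are (1, 0, 2, 5).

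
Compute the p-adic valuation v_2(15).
v_2(15) = 0

v_2(n) is the largest exponent k such that 2^k divides n. Factor out: 15 = 2^0 · 15. (Sign doesn't affect v_p.) So v_2(15) = 0.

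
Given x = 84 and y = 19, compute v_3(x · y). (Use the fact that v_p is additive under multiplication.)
v_3(1596) = 1

v_p(x) = 1 (factor: 84 = 3^1 · 28); v_p(y) = 0 (factor: 19 = 3^0 · 19). Additivity: v_p(xy) = v_p(x) + v_p(y) = 1 + 0 = 1. (Direct check: xy = 1596 = 3^1 · (532).)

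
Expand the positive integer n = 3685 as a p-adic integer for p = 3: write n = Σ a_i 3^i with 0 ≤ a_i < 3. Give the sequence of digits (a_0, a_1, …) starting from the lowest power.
(a_0, a_1, …) = (1, 1, 1, 1, 0, 0, 2, 1)

Repeated division by 3 gives the digits low-to-high: 3685 = 1 + 1·3^1 + 1·3^2 + 1·3^3 + 2·3^6 + 1·3^7. Digit sequence: (1, 1, 1, 1, 0, 0, 2, 1).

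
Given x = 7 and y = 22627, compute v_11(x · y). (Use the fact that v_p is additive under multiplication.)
v_11(158389) = 3

v_p(x) = 0 (factor: 7 = 11^0 · 7); v_p(y) = 3 (factor: 22627 = 11^3 · 17). Additivity: v_p(xy) = v_p(x) + v_p(y) = 0 + 3 = 3. (Direct check: xy = 158389 = 11^3 · (119).)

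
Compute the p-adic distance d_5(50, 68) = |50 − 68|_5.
d_5(50, 68) = 1

Step 1 — x − y = 50 − 68 = -18. Step 2 — v_5(-18) = 0 (factor: -18 = −(5^0 · 18); the sign does not affect v_p). Step 3 — |x − y|_5 = 5^{0} = 1.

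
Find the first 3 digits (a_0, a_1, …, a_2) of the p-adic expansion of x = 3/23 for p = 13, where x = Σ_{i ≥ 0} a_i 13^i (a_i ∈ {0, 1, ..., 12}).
(a_0, …, a_2) = (12, 7, 9)

v_13(3/23) = 0 (numerator and denominator both coprime to 13), so x ∈ ℤ_13^×. Compute digits iteratively via a_i = x_i mod 13, x_{i+1} = (x_i − a_i)/13, with x_0 = x:
  x_0 = 3/23;  a_0 = 12;  x_1 = (x_0 − 12)/13 = -21/23
  x_1 = -21/23;  a_1 = 7;  x_2 = (x_1 − 7)/13 = -14/23
  x_2 = -14/23;  a_2 = 9;  x_3 = (x_2 − 9)/13 = -17/23
Digits: (12, 7, 9).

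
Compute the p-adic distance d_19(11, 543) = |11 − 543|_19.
d_19(11, 543) = 1/19

Step 1 — x − y = 11 − 543 = -532. Step 2 — v_19(-532) = 1 (factor: -532 = −(19^1 · 28); the sign does not affect v_p). Step 3 — |x − y|_19 = 19^{-1} = 1/19.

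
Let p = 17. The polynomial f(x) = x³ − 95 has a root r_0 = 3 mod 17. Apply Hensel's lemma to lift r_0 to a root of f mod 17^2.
r_1 = 241 (mod 289)

Hensel: r_{i+1} = r_i − f(r_i)/f′(r_i) mod 17^{i+2}, where f′(x) = 3x². Iterate:
  r_0 = 3 (mod 17)
  r_1 = 241 (mod 289)
Final: r = 241 with f(r) ≡ 0 mod 17^2.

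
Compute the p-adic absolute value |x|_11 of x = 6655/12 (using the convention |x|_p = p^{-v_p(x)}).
|6655/12|_11 = 1/1331

Step 1 — compute v_11(x) by factoring powers of 11 out of the numerator and denominator: v_11(6655/12) = 3. Step 2 — apply |x|_p = p^{-v_p(x)} = 11^{-3} = 1/1331.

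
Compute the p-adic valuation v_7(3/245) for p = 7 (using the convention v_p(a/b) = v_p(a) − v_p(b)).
v_7(3/245) = -2

Factor powers of 7 from the numerator and denominator of the reduced fraction: 3 = 7^0 · 3 and 245 = 7^2 · 5. Apply v_p(a/b) = v_p(a) − v_p(b): v_7(3/245) = 0 − 2 = -2.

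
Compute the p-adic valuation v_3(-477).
v_3(-477) = 2

v_3(n) is the largest exponent k such that 3^k divides n. Factor out: -477 = -3^2 · 53. (Sign doesn't affect v_p.) So v_3(-477) = 2.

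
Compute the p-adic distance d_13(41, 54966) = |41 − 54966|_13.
d_13(41, 54966) = 1/2197

Step 1 — x − y = 41 − 54966 = -54925. Step 2 — v_13(-54925) = 3 (factor: -54925 = −(13^3 · 25); the sign does not affect v_p). Step 3 — |x − y|_13 = 13^{-3} = 1/2197.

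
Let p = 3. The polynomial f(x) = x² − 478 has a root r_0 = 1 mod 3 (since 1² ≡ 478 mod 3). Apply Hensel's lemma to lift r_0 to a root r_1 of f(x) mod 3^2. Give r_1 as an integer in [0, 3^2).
r_1 = 1 (mod 9)

Hensel's recurrence: r_{i+1} = r_i − f(r_i)·(f′(r_i))^{-1} mod 3^{i+2}, with f′(x) = 2x. Iterate:
  r_0 = 1 (mod 3)
  r_1 = 1 (mod 9)
Final: r_1 = 1, and one checks f(r_1) ≡ 0 mod 3^2.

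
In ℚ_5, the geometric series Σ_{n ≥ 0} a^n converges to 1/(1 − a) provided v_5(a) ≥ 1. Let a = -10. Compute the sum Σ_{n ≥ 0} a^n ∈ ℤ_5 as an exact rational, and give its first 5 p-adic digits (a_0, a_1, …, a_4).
Σ a^n = 1/(1 − a) = 1/11;  first 5 digits = (1, 3, 3, 2, 4)

v_5(a) = 1 ≥ 1, so the series converges in ℤ_5 to 1/(1 − a) = 1/(1 − (-10)) = 1/11. Expand this rational in ℤ_5: compute digits iteratively via d_i = x_i mod 5, x_{i+1} = (x_i − d_i)/5. The first 5 digits are (1, 3, 3, 2, 4).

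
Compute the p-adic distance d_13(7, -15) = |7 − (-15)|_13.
d_13(7, -15) = 1

Step 1 — x − y = 7 − (-15) = 22. Step 2 — v_13(22) = 0 (factor: 22 = (13^0 · 22); the sign does not affect v_p). Step 3 — |x − y|_13 = 13^{0} = 1.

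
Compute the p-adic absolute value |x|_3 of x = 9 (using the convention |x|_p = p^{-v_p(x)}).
|9|_3 = 1/9

Step 1 — compute v_3(x) by factoring powers of 3 out of the numerator and denominator: v_3(9) = 2. Step 2 — apply |x|_p = p^{-v_p(x)} = 3^{-2} = 1/9.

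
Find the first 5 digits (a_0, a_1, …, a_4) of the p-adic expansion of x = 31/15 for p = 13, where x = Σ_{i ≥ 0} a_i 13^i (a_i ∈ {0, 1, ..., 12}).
(a_0, …, a_4) = (9, 9, 1, 12, 6)

v_13(31/15) = 0 (numerator and denominator both coprime to 13), so x ∈ ℤ_13^×. Compute digits iteratively via a_i = x_i mod 13, x_{i+1} = (x_i − a_i)/13, with x_0 = x:
  x_0 = 31/15;  a_0 = 9;  x_1 = (x_0 − 9)/13 = -8/15
  x_1 = -8/15;  a_1 = 9;  x_2 = (x_1 − 9)/13 = -11/15
  x_2 = -11/15;  a_2 = 1;  x_3 = (x_2 − 1)/13 = -2/15
  x_3 = -2/15;  a_3 = 12;  x_4 = (x_3 − 12)/13 = -14/15
  x_4 = -14/15;  a_4 = 6;  x_5 = (x_4 − 6)/13 = -8/15
Digits: (9, 9, 1, 12, 6).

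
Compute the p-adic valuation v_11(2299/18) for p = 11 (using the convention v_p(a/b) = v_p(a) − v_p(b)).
v_11(2299/18) = 2

Factor powers of 11 from the numerator and denominator of the reduced fraction: 2299 = 11^2 · 19 and 18 = 11^0 · 18. Apply v_p(a/b) = v_p(a) − v_p(b): v_11(2299/18) = 2 − 0 = 2.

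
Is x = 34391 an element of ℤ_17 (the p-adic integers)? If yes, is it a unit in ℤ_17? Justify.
x ∈ ℤ_17 but not a unit; v_17(x) = 3 > 0

ℤ_17 = {x ∈ ℚ_17 : v_17(x) ≥ 0} and ℤ_17^× = {x ∈ ℤ_17 : v_17(x) = 0}. Here v_17(34391) = v_17(num) − v_17(den) = 3; compare against these criteria.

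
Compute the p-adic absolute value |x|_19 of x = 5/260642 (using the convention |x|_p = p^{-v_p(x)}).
|5/260642|_19 = 130321

Step 1 — compute v_19(x) by factoring powers of 19 out of the numerator and denominator: v_19(5/260642) = -4. Step 2 — apply |x|_p = p^{-v_p(x)} = 19^{4} = 130321.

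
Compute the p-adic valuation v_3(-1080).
v_3(-1080) = 3

v_3(n) is the largest exponent k such that 3^k divides n. Factor out: -1080 = -3^3 · 40. (Sign doesn't affect v_p.) So v_3(-1080) = 3.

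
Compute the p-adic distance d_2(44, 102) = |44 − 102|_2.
d_2(44, 102) = 1/2

Step 1 — x − y = 44 − 102 = -58. Step 2 — v_2(-58) = 1 (factor: -58 = −(2^1 · 29); the sign does not affect v_p). Step 3 — |x − y|_2 = 2^{-1} = 1/2.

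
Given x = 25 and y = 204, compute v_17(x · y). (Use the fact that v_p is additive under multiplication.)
v_17(5100) = 1

v_p(x) = 0 (factor: 25 = 17^0 · 25); v_p(y) = 1 (factor: 204 = 17^1 · 12). Additivity: v_p(xy) = v_p(x) + v_p(y) = 0 + 1 = 1. (Direct check: xy = 5100 = 17^1 · (300).)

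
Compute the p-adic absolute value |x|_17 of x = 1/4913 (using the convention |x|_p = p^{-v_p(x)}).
|1/4913|_17 = 4913

Step 1 — compute v_17(x) by factoring powers of 17 out of the numerator and denominator: v_17(1/4913) = -3. Step 2 — apply |x|_p = p^{-v_p(x)} = 17^{3} = 4913.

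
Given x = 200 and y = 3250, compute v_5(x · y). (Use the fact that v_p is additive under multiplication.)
v_5(650000) = 5

v_p(x) = 2 (factor: 200 = 5^2 · 8); v_p(y) = 3 (factor: 3250 = 5^3 · 26). Additivity: v_p(xy) = v_p(x) + v_p(y) = 2 + 3 = 5. (Direct check: xy = 650000 = 5^5 · (208).)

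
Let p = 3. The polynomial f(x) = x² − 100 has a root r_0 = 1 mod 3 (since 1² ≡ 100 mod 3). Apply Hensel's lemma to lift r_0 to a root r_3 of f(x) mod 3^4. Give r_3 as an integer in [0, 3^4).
r_3 = 10 (mod 81)

Hensel's recurrence: r_{i+1} = r_i − f(r_i)·(f′(r_i))^{-1} mod 3^{i+2}, with f′(x) = 2x. Iterate:
  r_0 = 1 (mod 3)
  r_1 = 1 (mod 9)
  r_2 = 10 (mod 27)
  r_3 = 10 (mod 81)
Final: r_3 = 10, and one checks f(r_3) ≡ 0 mod 3^4.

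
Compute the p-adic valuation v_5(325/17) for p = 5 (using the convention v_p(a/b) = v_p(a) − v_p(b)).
v_5(325/17) = 2

Factor powers of 5 from the numerator and denominator of the reduced fraction: 325 = 5^2 · 13 and 17 = 5^0 · 17. Apply v_p(a/b) = v_p(a) − v_p(b): v_5(325/17) = 2 − 0 = 2.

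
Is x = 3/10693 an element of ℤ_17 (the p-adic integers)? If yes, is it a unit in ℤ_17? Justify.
x ∉ ℤ_17 (v_17(x) = -2 < 0)

ℤ_17 = {x ∈ ℚ_17 : v_17(x) ≥ 0} and ℤ_17^× = {x ∈ ℤ_17 : v_17(x) = 0}. Here v_17(3/10693) = v_17(num) − v_17(den) = -2; compare against these criteria.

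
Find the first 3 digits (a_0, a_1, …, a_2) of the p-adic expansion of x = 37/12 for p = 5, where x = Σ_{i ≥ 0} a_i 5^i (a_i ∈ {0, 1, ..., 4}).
(a_0, …, a_2) = (1, 0, 3)

v_5(37/12) = 0 (numerator and denominator both coprime to 5), so x ∈ ℤ_5^×. Compute digits iteratively via a_i = x_i mod 5, x_{i+1} = (x_i − a_i)/5, with x_0 = x:
  x_0 = 37/12;  a_0 = 1;  x_1 = (x_0 − 1)/5 = 5/12
  x_1 = 5/12;  a_1 = 0;  x_2 = (x_1 − 0)/5 = 1/12
  x_2 = 1/12;  a_2 = 3;  x_3 = (x_2 − 3)/5 = -7/12
Digits: (1, 0, 3).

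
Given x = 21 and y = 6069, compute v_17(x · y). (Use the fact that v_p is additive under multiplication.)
v_17(127449) = 2

v_p(x) = 0 (factor: 21 = 17^0 · 21); v_p(y) = 2 (factor: 6069 = 17^2 · 21). Additivity: v_p(xy) = v_p(x) + v_p(y) = 0 + 2 = 2. (Direct check: xy = 127449 = 17^2 · (441).)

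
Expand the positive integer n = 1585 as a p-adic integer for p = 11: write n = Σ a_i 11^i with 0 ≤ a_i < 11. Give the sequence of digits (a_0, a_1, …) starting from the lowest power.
(a_0, a_1, …) = (1, 1, 2, 1)

Repeated division by 11 gives the digits low-to-high: 1585 = 1 + 1·11^1 + 2·11^2 + 1·11^3. Digit sequence: (1, 1, 2, 1).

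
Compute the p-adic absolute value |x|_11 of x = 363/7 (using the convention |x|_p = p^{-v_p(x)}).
|363/7|_11 = 1/121

Step 1 — compute v_11(x) by factoring powers of 11 out of the numerator and denominator: v_11(363/7) = 2. Step 2 — apply |x|_p = p^{-v_p(x)} = 11^{-2} = 1/121.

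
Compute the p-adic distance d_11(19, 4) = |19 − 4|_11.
d_11(19, 4) = 1

Step 1 — x − y = 19 − 4 = 15. Step 2 — v_11(15) = 0 (factor: 15 = (11^0 · 15); the sign does not affect v_p). Step 3 — |x − y|_11 = 11^{0} = 1.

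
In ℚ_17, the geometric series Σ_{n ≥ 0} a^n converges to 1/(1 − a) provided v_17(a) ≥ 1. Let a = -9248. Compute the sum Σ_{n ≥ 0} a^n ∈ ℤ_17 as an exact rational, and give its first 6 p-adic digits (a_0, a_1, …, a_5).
Σ a^n = 1/(1 − a) = 1/9249;  first 6 digits = (1, 0, 2, 15, 3, 9)

v_17(a) = 2 ≥ 1, so the series converges in ℤ_17 to 1/(1 − a) = 1/(1 − (-9248)) = 1/9249. Expand this rational in ℤ_17: compute digits iteratively via d_i = x_i mod 17, x_{i+1} = (x_i − d_i)/17. The first 6 digits are (1, 0, 2, 15, 3, 9).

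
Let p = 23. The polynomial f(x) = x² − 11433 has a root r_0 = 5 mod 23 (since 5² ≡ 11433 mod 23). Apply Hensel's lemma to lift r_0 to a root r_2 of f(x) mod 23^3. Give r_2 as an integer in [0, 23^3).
r_2 = 4743 (mod 12167)

Hensel's recurrence: r_{i+1} = r_i − f(r_i)·(f′(r_i))^{-1} mod 23^{i+2}, with f′(x) = 2x. Iterate:
  r_0 = 5 (mod 23)
  r_1 = 511 (mod 529)
  r_2 = 4743 (mod 12167)
Final: r_2 = 4743, and one checks f(r_2) ≡ 0 mod 23^3.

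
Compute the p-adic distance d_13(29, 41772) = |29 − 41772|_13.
d_13(29, 41772) = 1/2197

Step 1 — x − y = 29 − 41772 = -41743. Step 2 — v_13(-41743) = 3 (factor: -41743 = −(13^3 · 19); the sign does not affect v_p). Step 3 — |x − y|_13 = 13^{-3} = 1/2197.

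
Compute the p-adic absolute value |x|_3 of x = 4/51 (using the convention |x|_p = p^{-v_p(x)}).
|4/51|_3 = 3

Step 1 — compute v_3(x) by factoring powers of 3 out of the numerator and denominator: v_3(4/51) = -1. Step 2 — apply |x|_p = p^{-v_p(x)} = 3^{1} = 3.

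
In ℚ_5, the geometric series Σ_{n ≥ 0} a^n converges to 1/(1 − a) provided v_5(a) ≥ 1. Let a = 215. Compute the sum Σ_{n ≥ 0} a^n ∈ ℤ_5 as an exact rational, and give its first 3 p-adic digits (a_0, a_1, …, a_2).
Σ a^n = 1/(1 − a) = -1/214;  first 3 digits = (1, 3, 2)

v_5(a) = 1 ≥ 1, so the series converges in ℤ_5 to 1/(1 − a) = 1/(1 − 215) = -1/214. Expand this rational in ℤ_5: compute digits iteratively via d_i = x_i mod 5, x_{i+1} = (x_i − d_i)/5. The first 3 digits are (1, 3, 2).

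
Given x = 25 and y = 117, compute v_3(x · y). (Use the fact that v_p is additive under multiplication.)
v_3(2925) = 2

v_p(x) = 0 (factor: 25 = 3^0 · 25); v_p(y) = 2 (factor: 117 = 3^2 · 13). Additivity: v_p(xy) = v_p(x) + v_p(y) = 0 + 2 = 2. (Direct check: xy = 2925 = 3^2 · (325).)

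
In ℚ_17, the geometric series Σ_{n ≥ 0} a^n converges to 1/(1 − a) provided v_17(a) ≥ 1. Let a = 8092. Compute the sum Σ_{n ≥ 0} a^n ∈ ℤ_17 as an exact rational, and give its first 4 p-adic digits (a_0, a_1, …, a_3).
Σ a^n = 1/(1 − a) = -1/8091;  first 4 digits = (1, 0, 11, 1)

v_17(a) = 2 ≥ 1, so the series converges in ℤ_17 to 1/(1 − a) = 1/(1 − 8092) = -1/8091. Expand this rational in ℤ_17: compute digits iteratively via d_i = x_i mod 17, x_{i+1} = (x_i − d_i)/17. The first 4 digits are (1, 0, 11, 1).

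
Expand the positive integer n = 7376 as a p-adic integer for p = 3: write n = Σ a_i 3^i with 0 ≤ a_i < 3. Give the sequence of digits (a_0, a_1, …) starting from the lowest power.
(a_0, a_1, …) = (2, 1, 0, 0, 1, 0, 1, 0, 1)

Repeated division by 3 gives the digits low-to-high: 7376 = 2 + 1·3^1 + 1·3^4 + 1·3^6 + 1·3^8. Digit sequence: (2, 1, 0, 0, 1, 0, 1, 0, 1).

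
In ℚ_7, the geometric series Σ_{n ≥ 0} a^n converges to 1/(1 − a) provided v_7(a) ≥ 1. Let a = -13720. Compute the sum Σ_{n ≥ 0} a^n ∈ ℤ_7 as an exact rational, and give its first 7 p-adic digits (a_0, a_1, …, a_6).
Σ a^n = 1/(1 − a) = 1/13721;  first 7 digits = (1, 0, 0, 2, 1, 6, 3)

v_7(a) = 3 ≥ 1, so the series converges in ℤ_7 to 1/(1 − a) = 1/(1 − (-13720)) = 1/13721. Expand this rational in ℤ_7: compute digits iteratively via d_i = x_i mod 7, x_{i+1} = (x_i − d_i)/7. The first 7 digits are (1, 0, 0, 2, 1, 6, 3).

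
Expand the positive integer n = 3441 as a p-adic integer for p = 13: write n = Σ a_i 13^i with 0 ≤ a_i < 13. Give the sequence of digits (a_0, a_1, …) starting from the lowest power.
(a_0, a_1, …) = (9, 4, 7, 1)

Repeated division by 13 gives the digits low-to-high: 3441 = 9 + 4·13^1 + 7·13^2 + 1·13^3. Digit sequence: (9, 4, 7, 1).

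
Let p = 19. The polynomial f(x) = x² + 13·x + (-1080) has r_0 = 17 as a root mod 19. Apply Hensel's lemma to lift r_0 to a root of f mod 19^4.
r_3 = 130281 (mod 130321)

Hensel: r_{i+1} = r_i − f(r_i)·(f′(r_i))^{-1} mod 19^{i+2}, f′(x) = 2x + 13. Iterate:
  r_0 = 17 (mod 19)
  r_1 = 321 (mod 361)
  r_2 = 6819 (mod 6859)
  r_3 = 130281 (mod 130321)
Final: r = 130281 satisfies f(r) ≡ 0 mod 19^4.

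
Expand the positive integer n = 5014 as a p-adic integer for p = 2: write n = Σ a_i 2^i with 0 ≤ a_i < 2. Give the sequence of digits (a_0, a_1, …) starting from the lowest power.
(a_0, a_1, …) = (0, 1, 1, 0, 1, 0, 0, 1, 1, 1, 0, 0, 1)

Repeated division by 2 gives the digits low-to-high: 5014 = 1·2^1 + 1·2^2 + 1·2^4 + 1·2^7 + 1·2^8 + 1·2^9 + 1·2^12. Digit sequence: (0, 1, 1, 0, 1, 0, 0, 1, 1, 1, 0, 0, 1).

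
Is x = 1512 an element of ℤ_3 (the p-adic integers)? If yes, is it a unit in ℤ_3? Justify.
x ∈ ℤ_3 but not a unit; v_3(x) = 3 > 0

ℤ_3 = {x ∈ ℚ_3 : v_3(x) ≥ 0} and ℤ_3^× = {x ∈ ℤ_3 : v_3(x) = 0}. Here v_3(1512) = v_3(num) − v_3(den) = 3; compare against these criteria.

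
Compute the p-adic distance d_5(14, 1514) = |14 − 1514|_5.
d_5(14, 1514) = 1/125

Step 1 — x − y = 14 − 1514 = -1500. Step 2 — v_5(-1500) = 3 (factor: -1500 = −(5^3 · 12); the sign does not affect v_p). Step 3 — |x − y|_5 = 5^{-3} = 1/125.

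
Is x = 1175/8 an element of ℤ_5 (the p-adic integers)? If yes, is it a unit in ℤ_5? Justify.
x ∈ ℤ_5 but not a unit; v_5(x) = 2 > 0

ℤ_5 = {x ∈ ℚ_5 : v_5(x) ≥ 0} and ℤ_5^× = {x ∈ ℤ_5 : v_5(x) = 0}. Here v_5(1175/8) = v_5(num) − v_5(den) = 2; compare against these criteria.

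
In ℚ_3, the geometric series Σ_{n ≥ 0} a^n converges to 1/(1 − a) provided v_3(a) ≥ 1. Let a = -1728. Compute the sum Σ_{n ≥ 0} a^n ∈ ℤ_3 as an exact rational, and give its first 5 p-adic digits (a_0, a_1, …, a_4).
Σ a^n = 1/(1 − a) = 1/1729;  first 5 digits = (1, 0, 0, 2, 2)

v_3(a) = 3 ≥ 1, so the series converges in ℤ_3 to 1/(1 − a) = 1/(1 − (-1728)) = 1/1729. Expand this rational in ℤ_3: compute digits iteratively via d_i = x_i mod 3, x_{i+1} = (x_i − d_i)/3. The first 5 digits are (1, 0, 0, 2, 2).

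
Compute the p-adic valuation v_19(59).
v_19(59) = 0

v_19(n) is the largest exponent k such that 19^k divides n. Factor out: 59 = 19^0 · 59. (Sign doesn't affect v_p.) So v_19(59) = 0.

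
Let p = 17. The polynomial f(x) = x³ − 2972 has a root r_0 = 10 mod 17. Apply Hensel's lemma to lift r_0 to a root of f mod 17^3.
r_2 = 3342 (mod 4913)

Hensel: r_{i+1} = r_i − f(r_i)/f′(r_i) mod 17^{i+2}, where f′(x) = 3x². Iterate:
  r_0 = 10 (mod 17)
  r_1 = 163 (mod 289)
  r_2 = 3342 (mod 4913)
Final: r = 3342 with f(r) ≡ 0 mod 17^3.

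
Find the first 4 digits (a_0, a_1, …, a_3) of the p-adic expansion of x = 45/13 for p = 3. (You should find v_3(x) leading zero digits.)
(a_0, …, a_3) = (0, 0, 2, 2)

v_3(45/13) = 2, so a_0 = ... = a_1 = 0. Factor out: x = 3^2 · u with u = 5/13 a unit in ℤ_3. Expand u iteratively via a_{v+i} = u_i mod 3, u_{i+1} = (u_i − a_{v+i})/3:
  u_0 = 5/13;  a_2 = 2;  u_1 = (u_0 − 2)/3 = -7/13
  u_1 = -7/13;  a_3 = 2;  u_2 = (u_1 − 2)/3 = -11/13
Digits: (0, 0, 2, 2).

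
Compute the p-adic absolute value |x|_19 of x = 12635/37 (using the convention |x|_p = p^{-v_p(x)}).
|12635/37|_19 = 1/361

Step 1 — compute v_19(x) by factoring powers of 19 out of the numerator and denominator: v_19(12635/37) = 2. Step 2 — apply |x|_p = p^{-v_p(x)} = 19^{-2} = 1/361.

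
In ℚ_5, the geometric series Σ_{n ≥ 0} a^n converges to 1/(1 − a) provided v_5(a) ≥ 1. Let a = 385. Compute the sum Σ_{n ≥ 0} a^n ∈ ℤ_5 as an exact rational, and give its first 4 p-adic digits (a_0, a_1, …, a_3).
Σ a^n = 1/(1 − a) = -1/384;  first 4 digits = (1, 2, 4, 1)

v_5(a) = 1 ≥ 1, so the series converges in ℤ_5 to 1/(1 − a) = 1/(1 − 385) = -1/384. Expand this rational in ℤ_5: compute digits iteratively via d_i = x_i mod 5, x_{i+1} = (x_i − d_i)/5. The first 4 digits are (1, 2, 4, 1).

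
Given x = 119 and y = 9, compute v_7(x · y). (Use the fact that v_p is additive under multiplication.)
v_7(1071) = 1

v_p(x) = 1 (factor: 119 = 7^1 · 17); v_p(y) = 0 (factor: 9 = 7^0 · 9). Additivity: v_p(xy) = v_p(x) + v_p(y) = 1 + 0 = 1. (Direct check: xy = 1071 = 7^1 · (153).)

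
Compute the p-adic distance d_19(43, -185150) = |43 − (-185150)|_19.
d_19(43, -185150) = 1/6859

Step 1 — x − y = 43 − (-185150) = 185193. Step 2 — v_19(185193) = 3 (factor: 185193 = (19^3 · 27); the sign does not affect v_p). Step 3 — |x − y|_19 = 19^{-3} = 1/6859.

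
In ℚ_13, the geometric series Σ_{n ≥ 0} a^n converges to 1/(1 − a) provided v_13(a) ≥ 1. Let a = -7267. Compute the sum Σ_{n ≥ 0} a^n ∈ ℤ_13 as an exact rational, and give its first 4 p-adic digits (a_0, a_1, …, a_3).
Σ a^n = 1/(1 − a) = 1/7268;  first 4 digits = (1, 0, 9, 9)

v_13(a) = 2 ≥ 1, so the series converges in ℤ_13 to 1/(1 − a) = 1/(1 − (-7267)) = 1/7268. Expand this rational in ℤ_13: compute digits iteratively via d_i = x_i mod 13, x_{i+1} = (x_i − d_i)/13. The first 4 digits are (1, 0, 9, 9).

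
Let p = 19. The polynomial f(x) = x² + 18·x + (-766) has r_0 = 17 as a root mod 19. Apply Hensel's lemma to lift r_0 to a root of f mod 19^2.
r_1 = 55 (mod 361)

Hensel: r_{i+1} = r_i − f(r_i)·(f′(r_i))^{-1} mod 19^{i+2}, f′(x) = 2x + 18. Iterate:
  r_0 = 17 (mod 19)
  r_1 = 55 (mod 361)
Final: r = 55 satisfies f(r) ≡ 0 mod 19^2.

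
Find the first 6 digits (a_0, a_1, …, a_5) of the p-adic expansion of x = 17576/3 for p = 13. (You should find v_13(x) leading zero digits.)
(a_0, …, a_5) = (0, 0, 0, 7, 4, 4)

v_13(17576/3) = 3, so a_0 = ... = a_2 = 0. Factor out: x = 13^3 · u with u = 8/3 a unit in ℤ_13. Expand u iteratively via a_{v+i} = u_i mod 13, u_{i+1} = (u_i − a_{v+i})/13:
  u_0 = 8/3;  a_3 = 7;  u_1 = (u_0 − 7)/13 = -1/3
  u_1 = -1/3;  a_4 = 4;  u_2 = (u_1 − 4)/13 = -1/3
  u_2 = -1/3;  a_5 = 4;  u_3 = (u_2 − 4)/13 = -1/3
Digits: (0, 0, 0, 7, 4, 4).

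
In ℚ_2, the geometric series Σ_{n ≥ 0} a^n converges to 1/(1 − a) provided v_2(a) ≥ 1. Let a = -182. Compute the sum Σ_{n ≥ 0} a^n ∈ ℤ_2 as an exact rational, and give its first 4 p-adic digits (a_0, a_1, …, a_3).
Σ a^n = 1/(1 − a) = 1/183;  first 4 digits = (1, 1, 1, 0)

v_2(a) = 1 ≥ 1, so the series converges in ℤ_2 to 1/(1 − a) = 1/(1 − (-182)) = 1/183. Expand this rational in ℤ_2: compute digits iteratively via d_i = x_i mod 2, x_{i+1} = (x_i − d_i)/2. The first 4 digits are (1, 1, 1, 0).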